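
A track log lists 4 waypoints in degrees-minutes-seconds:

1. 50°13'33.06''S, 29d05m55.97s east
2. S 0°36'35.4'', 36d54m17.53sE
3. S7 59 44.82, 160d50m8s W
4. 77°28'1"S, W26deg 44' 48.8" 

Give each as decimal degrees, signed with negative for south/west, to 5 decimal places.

1. -50.22585, 29.09888
2. -0.60983, 36.90487
3. -7.99578, -160.83556
4. -77.46694, -26.74689

Point 1:
  Latitude: 50° + 13/60 + 33.06/3600 = 50 + 0.216667 + 0.009183 = 50.225850
  S → negative
  Lon: 5′ + 55.97″ = 5.93283′; 29 + 5.93283/60 = 29.098881
  E ⇒ keep positive
Point 2:
  φ: 36′ + 35.4″ = 36.59000′; 0 + 36.59000/60 = 0.609833
  S ⇒ negate
  λ: 54′ + 17.53″ = 54.29217′; 36 + 54.29217/60 = 36.904869
  E ⇒ keep positive
Point 3:
  Latitude: 59′ + 44.82″ = 59.74700′; 7 + 59.74700/60 = 7.995783
  S ⇒ negate
  Lon: 160 + 50/60 + 8/3600 = 160.835556
  W ⇒ negate
Point 4:
  φ: 77° + 28/60 + 1/3600 = 77 + 0.466667 + 0.000278 = 77.466944
  S → negative
  Lon: 44′ + 48.8″ = 44.81333′; 26 + 44.81333/60 = 26.746889
  W → negative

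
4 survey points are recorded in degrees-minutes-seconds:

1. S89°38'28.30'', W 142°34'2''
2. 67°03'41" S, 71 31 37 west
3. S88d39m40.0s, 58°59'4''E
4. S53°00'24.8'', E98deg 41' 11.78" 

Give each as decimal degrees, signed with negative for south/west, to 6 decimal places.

Point 1:
  φ: 89° + 38/60 + 28.3/3600 = 89 + 0.633333 + 0.007861 = 89.6411944
  S ⇒ negate
  λ: 142° + 34/60 + 2/3600 = 142 + 0.566667 + 0.000556 = 142.5672222
  W ⇒ negate
Point 2:
  φ: 67 + 3/60 + 41/3600 = 67.0613889
  hemisphere S, so the sign is −
  λ: 71 + 31/60 + 37/3600 = 71.5269444
  W ⇒ negate
Point 3:
  Latitude: 39′ + 40″ = 39.66667′; 88 + 39.66667/60 = 88.6611111
  hemisphere S, so the sign is −
  Lon: 59′ + 4″ = 59.06667′; 58 + 59.06667/60 = 58.9844444
  E ⇒ keep positive
Point 4:
  Lat: 0′ + 24.8″ = 0.41333′; 53 + 0.41333/60 = 53.0068889
  hemisphere S, so the sign is −
  Lon: 98 + 41/60 + 11.78/3600 = 98.6866056
  E → positive

1. -89.641194, -142.567222
2. -67.061389, -71.526944
3. -88.661111, 58.984444
4. -53.006889, 98.686606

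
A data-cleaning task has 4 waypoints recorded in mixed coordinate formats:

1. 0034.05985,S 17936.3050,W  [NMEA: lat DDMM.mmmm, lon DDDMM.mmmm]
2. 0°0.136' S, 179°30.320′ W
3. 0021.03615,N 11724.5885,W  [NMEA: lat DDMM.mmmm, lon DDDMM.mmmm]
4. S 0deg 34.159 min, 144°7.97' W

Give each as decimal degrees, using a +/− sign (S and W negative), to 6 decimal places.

Point 1:
  φ: degrees = first 2 digits = 0, minutes = 34.05985; 0 + 34.05985/60 = 0.5676642
  S → negative
  λ: split at 3 digits → 179° and 36.305′; 179 + 36.305/60 = 179.6050833
  W ⇒ negate
Point 2:
  Latitude: 0.136′ = 0.002267°; total 0.0022667
  S → negative
  Longitude: 30.32′ = 0.505333°; total 179.5053333
  W → negative
Point 3:
  Latitude: split at 2 digits → 00° and 21.03615′; 0 + 21.03615/60 = 0.3506025
  N ⇒ keep positive
  Longitude: degrees = first 3 digits = 117, minutes = 24.5885; 117 + 24.5885/60 = 117.4098083
  W → negative
Point 4:
  Lat: 0 + 34.159/60 = 0.5693167
  S → negative
  λ: 144 + 7.97/60 = 144.1328333
  W → negative

1. -0.567664, -179.605083
2. -0.002267, -179.505333
3. 0.350603, -117.409808
4. -0.569317, -144.132833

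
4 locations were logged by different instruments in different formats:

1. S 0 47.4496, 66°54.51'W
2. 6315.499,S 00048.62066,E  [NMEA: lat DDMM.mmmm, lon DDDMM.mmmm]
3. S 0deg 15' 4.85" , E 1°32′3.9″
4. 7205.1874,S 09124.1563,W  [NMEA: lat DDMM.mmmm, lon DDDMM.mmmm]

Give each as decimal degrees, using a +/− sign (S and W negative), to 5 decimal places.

1. -0.79083, -66.90850
2. -63.25832, 0.81034
3. -0.25135, 1.53442
4. -72.08646, -91.40261

Point 1:
  Latitude: 47.4496′ = 0.790827°; total 0.790827
  S → negative
  Longitude: 66 + 54.51/60 = 66.908500
  hemisphere W, so the sign is −
Point 2:
  Latitude: split at 2 digits → 63° and 15.499′; 63 + 15.499/60 = 63.258317
  hemisphere S, so the sign is −
  λ: degrees = first 3 digits = 0, minutes = 48.62066; 0 + 48.62066/60 = 0.810344
  E ⇒ keep positive
Point 3:
  Lat: 0° + 15/60 + 4.85/3600 = 0 + 0.250000 + 0.001347 = 0.251347
  S ⇒ negate
  Lon: 1 + 32/60 + 3.9/3600 = 1.534417
  E ⇒ keep positive
Point 4:
  φ: degrees = first 2 digits = 72, minutes = 5.1874; 72 + 5.1874/60 = 72.086457
  hemisphere S, so the sign is −
  λ: degrees = first 3 digits = 91, minutes = 24.1563; 91 + 24.1563/60 = 91.402605
  hemisphere W, so the sign is −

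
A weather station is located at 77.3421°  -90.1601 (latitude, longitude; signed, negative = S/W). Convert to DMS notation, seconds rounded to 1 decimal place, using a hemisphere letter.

77°20′31.6″ N, 90°09′36.4″ W

Latitude: 0.342100° → 20.52600′; 0.52600 × 60 = 31.560″
Longitude is negative → W; |value| = 90.160100
Longitude: 0.160100° → 9.60600′; 0.60600 × 60 = 36.360″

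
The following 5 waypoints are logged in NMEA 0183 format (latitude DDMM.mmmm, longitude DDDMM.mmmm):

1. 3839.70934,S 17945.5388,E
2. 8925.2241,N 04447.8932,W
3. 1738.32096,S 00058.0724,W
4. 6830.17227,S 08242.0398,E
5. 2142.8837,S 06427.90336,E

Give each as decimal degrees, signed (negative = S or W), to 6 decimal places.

Point 1:
  Lat: split at 2 digits → 38° and 39.70934′; 38 + 39.70934/60 = 38.6618223
  S ⇒ negate
  Longitude: degrees = first 3 digits = 179, minutes = 45.5388; 179 + 45.5388/60 = 179.7589800
  E → positive
Point 2:
  φ: split at 2 digits → 89° and 25.2241′; 89 + 25.2241/60 = 89.4204017
  N ⇒ keep positive
  Lon: degrees = first 3 digits = 44, minutes = 47.8932; 44 + 47.8932/60 = 44.7982200
  W → negative
Point 3:
  Latitude: degrees = first 2 digits = 17, minutes = 38.32096; 17 + 38.32096/60 = 17.6386827
  hemisphere S, so the sign is −
  λ: split at 3 digits → 000° and 58.0724′; 0 + 58.0724/60 = 0.9678733
  W ⇒ negate
Point 4:
  φ: split at 2 digits → 68° and 30.17227′; 68 + 30.17227/60 = 68.5028712
  S ⇒ negate
  λ: split at 3 digits → 082° and 42.0398′; 82 + 42.0398/60 = 82.7006633
  E → positive
Point 5:
  Lat: split at 2 digits → 21° and 42.8837′; 21 + 42.8837/60 = 21.7147283
  hemisphere S, so the sign is −
  Lon: split at 3 digits → 064° and 27.90336′; 64 + 27.90336/60 = 64.4650560
  E ⇒ keep positive

1. -38.661822, 179.758980
2. 89.420402, -44.798220
3. -17.638683, -0.967873
4. -68.502871, 82.700663
5. -21.714728, 64.465056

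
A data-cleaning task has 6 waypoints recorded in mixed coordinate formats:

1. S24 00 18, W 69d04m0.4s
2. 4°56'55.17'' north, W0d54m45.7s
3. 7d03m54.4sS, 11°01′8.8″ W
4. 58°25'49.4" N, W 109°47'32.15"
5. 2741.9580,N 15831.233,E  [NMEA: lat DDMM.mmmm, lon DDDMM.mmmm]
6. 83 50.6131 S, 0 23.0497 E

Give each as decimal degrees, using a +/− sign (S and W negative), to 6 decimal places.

Point 1:
  φ: 24° + 0/60 + 18/3600 = 24 + 0.000000 + 0.005000 = 24.0050000
  S → negative
  λ: 4′ + 0.4″ = 4.00667′; 69 + 4.00667/60 = 69.0667778
  hemisphere W, so the sign is −
Point 2:
  Latitude: 4 + 56/60 + 55.17/3600 = 4.9486583
  N → positive
  λ: 0° + 54/60 + 45.7/3600 = 0 + 0.900000 + 0.012694 = 0.9126944
  hemisphere W, so the sign is −
Point 3:
  Latitude: 3′ + 54.4″ = 3.90667′; 7 + 3.90667/60 = 7.0651111
  S ⇒ negate
  Longitude: 1′ + 8.8″ = 1.14667′; 11 + 1.14667/60 = 11.0191111
  hemisphere W, so the sign is −
Point 4:
  Lat: 25′ + 49.4″ = 25.82333′; 58 + 25.82333/60 = 58.4303889
  N ⇒ keep positive
  λ: 109° + 47/60 + 32.15/3600 = 109 + 0.783333 + 0.008931 = 109.7922639
  hemisphere W, so the sign is −
Point 5:
  Lat: degrees = first 2 digits = 27, minutes = 41.958; 27 + 41.958/60 = 27.6993000
  N ⇒ keep positive
  λ: degrees = first 3 digits = 158, minutes = 31.233; 158 + 31.233/60 = 158.5205500
  E ⇒ keep positive
Point 6:
  Latitude: 50.6131′ = 0.843552°; total 83.8435517
  hemisphere S, so the sign is −
  Lon: 0 + 23.0497/60 = 0.3841617
  E ⇒ keep positive

1. -24.005000, -69.066778
2. 4.948658, -0.912694
3. -7.065111, -11.019111
4. 58.430389, -109.792264
5. 27.699300, 158.520550
6. -83.843552, 0.384162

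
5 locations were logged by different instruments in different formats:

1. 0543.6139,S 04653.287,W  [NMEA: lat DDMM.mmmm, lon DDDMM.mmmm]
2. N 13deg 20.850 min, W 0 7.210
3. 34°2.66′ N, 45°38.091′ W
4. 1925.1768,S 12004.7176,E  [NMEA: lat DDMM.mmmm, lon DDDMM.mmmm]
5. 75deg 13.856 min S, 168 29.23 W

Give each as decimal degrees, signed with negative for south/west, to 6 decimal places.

1. -5.726898, -46.888117
2. 13.347500, -0.120167
3. 34.044333, -45.634850
4. -19.419613, 120.078627
5. -75.230933, -168.487167

Point 1:
  φ: degrees = first 2 digits = 5, minutes = 43.6139; 5 + 43.6139/60 = 5.7268983
  S → negative
  Longitude: split at 3 digits → 046° and 53.287′; 46 + 53.287/60 = 46.8881167
  hemisphere W, so the sign is −
Point 2:
  Latitude: 20.85′ = 0.347500°; total 13.3475000
  N → positive
  Lon: 7.21′ = 0.120167°; total 0.1201667
  W ⇒ negate
Point 3:
  φ: 34 + 2.66/60 = 34.0443333
  N → positive
  Longitude: 45 + 38.091/60 = 45.6348500
  W → negative
Point 4:
  Latitude: split at 2 digits → 19° and 25.1768′; 19 + 25.1768/60 = 19.4196133
  hemisphere S, so the sign is −
  Longitude: split at 3 digits → 120° and 4.7176′; 120 + 4.7176/60 = 120.0786267
  E ⇒ keep positive
Point 5:
  Latitude: 13.856′ = 0.230933°; total 75.2309333
  hemisphere S, so the sign is −
  Longitude: 168 + 29.23/60 = 168.4871667
  W ⇒ negate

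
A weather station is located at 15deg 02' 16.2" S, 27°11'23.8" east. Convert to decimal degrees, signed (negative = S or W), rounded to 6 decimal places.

-15.037833, 27.189944

Lat: 15 + 2/60 + 16.2/3600 = 15.0378333
S → negative
Longitude: 27° + 11/60 + 23.8/3600 = 27 + 0.183333 + 0.006611 = 27.1899444
E ⇒ keep positive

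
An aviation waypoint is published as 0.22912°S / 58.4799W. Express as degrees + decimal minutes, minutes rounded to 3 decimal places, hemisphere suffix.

φ: minutes = (0.229120 − 0) × 60 = 13.74720
λ: fractional part 0.479900 → 28.79400 minutes

0° 13.747′ S, 58° 28.794′ W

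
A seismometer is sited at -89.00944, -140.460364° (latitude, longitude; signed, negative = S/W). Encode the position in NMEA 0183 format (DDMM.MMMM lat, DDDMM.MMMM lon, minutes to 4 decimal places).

Latitude is negative → S; |value| = 89.009440
φ: 89° + 0.009440 × 60 = 89° 0.566400′
Longitude is negative → W; |value| = 140.460364
λ: fractional part 0.460364 → 27.621840 minutes

8900.5664,S / 14027.6218,W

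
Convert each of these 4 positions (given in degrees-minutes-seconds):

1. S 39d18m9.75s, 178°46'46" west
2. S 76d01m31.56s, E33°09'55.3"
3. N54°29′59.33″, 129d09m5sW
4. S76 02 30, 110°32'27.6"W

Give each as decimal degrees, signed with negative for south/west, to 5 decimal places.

Point 1:
  Latitude: 39 + 18/60 + 9.75/3600 = 39.302708
  S ⇒ negate
  Lon: 46′ + 46″ = 46.76667′; 178 + 46.76667/60 = 178.779444
  W → negative
Point 2:
  Lat: 76° + 1/60 + 31.56/3600 = 76 + 0.016667 + 0.008767 = 76.025433
  S ⇒ negate
  Lon: 9′ + 55.3″ = 9.92167′; 33 + 9.92167/60 = 33.165361
  E → positive
Point 3:
  φ: 54 + 29/60 + 59.33/3600 = 54.499814
  N → positive
  Longitude: 9′ + 5″ = 9.08333′; 129 + 9.08333/60 = 129.151389
  hemisphere W, so the sign is −
Point 4:
  φ: 76 + 2/60 + 30/3600 = 76.041667
  S ⇒ negate
  λ: 110 + 32/60 + 27.6/3600 = 110.541000
  hemisphere W, so the sign is −

1. -39.30271, -178.77944
2. -76.02543, 33.16536
3. 54.49981, -129.15139
4. -76.04167, -110.54100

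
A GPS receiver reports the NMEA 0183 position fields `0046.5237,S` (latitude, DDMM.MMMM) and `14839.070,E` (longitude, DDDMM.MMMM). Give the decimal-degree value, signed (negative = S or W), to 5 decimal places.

-0.77540, 148.65117

Latitude: split at 2 digits → 00° and 46.5237′; 0 + 46.5237/60 = 0.775395
S → negative
Longitude: split at 3 digits → 148° and 39.07′; 148 + 39.07/60 = 148.651167
E ⇒ keep positive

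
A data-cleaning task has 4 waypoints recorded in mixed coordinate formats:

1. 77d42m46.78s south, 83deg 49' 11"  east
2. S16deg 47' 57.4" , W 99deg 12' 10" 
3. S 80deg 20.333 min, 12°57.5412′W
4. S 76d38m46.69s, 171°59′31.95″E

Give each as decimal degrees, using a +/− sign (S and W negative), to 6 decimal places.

Point 1:
  Latitude: 77° + 42/60 + 46.78/3600 = 77 + 0.700000 + 0.012994 = 77.7129944
  hemisphere S, so the sign is −
  Lon: 83 + 49/60 + 11/3600 = 83.8197222
  E → positive
Point 2:
  Latitude: 16° + 47/60 + 57.4/3600 = 16 + 0.783333 + 0.015944 = 16.7992778
  hemisphere S, so the sign is −
  λ: 12′ + 10″ = 12.16667′; 99 + 12.16667/60 = 99.2027778
  W → negative
Point 3:
  Latitude: 80 + 20.333/60 = 80.3388833
  S ⇒ negate
  Longitude: 57.5412′ = 0.959020°; total 12.9590200
  W ⇒ negate
Point 4:
  Latitude: 76° + 38/60 + 46.69/3600 = 76 + 0.633333 + 0.012969 = 76.6463028
  S → negative
  Longitude: 171° + 59/60 + 31.95/3600 = 171 + 0.983333 + 0.008875 = 171.9922083
  E → positive

1. -77.712994, 83.819722
2. -16.799278, -99.202778
3. -80.338883, -12.959020
4. -76.646303, 171.992208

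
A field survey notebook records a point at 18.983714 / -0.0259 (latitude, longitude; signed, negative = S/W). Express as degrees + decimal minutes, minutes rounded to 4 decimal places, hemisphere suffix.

Latitude: minutes = (18.983714 − 18) × 60 = 59.022840
Longitude is negative → W; |value| = 0.025900
Lon: fractional part 0.025900 → 1.554000 minutes

18° 59.0228′ N, 0° 1.5540′ W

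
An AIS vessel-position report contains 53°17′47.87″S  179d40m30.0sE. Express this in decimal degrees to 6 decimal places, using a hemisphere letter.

φ: 53° + 17/60 + 47.87/3600 = 53 + 0.283333 + 0.013297 = 53.2966306
Lon: 179° + 40/60 + 30/3600 = 179 + 0.666667 + 0.008333 = 179.6750000

53.296631° S, 179.675000° E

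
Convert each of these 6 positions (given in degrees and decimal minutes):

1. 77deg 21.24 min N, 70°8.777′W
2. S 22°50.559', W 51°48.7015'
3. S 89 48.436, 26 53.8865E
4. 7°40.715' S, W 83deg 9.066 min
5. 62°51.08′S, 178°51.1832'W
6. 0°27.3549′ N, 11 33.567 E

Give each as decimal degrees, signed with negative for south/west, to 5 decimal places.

1. 77.35400, -70.14628
2. -22.84265, -51.81169
3. -89.80727, 26.89811
4. -7.67858, -83.15110
5. -62.85133, -178.85305
6. 0.45592, 11.55945

Point 1:
  Latitude: 77 + 21.24/60 = 77.354000
  N → positive
  Lon: 70 + 8.777/60 = 70.146283
  W → negative
Point 2:
  Latitude: 50.559′ = 0.842650°; total 22.842650
  S → negative
  Longitude: 48.7015′ = 0.811692°; total 51.811692
  hemisphere W, so the sign is −
Point 3:
  φ: 48.436′ = 0.807267°; total 89.807267
  S ⇒ negate
  Longitude: 26 + 53.8865/60 = 26.898108
  E ⇒ keep positive
Point 4:
  Latitude: 40.715′ = 0.678583°; total 7.678583
  hemisphere S, so the sign is −
  λ: 9.066′ = 0.151100°; total 83.151100
  W → negative
Point 5:
  Lat: 62 + 51.08/60 = 62.851333
  hemisphere S, so the sign is −
  Lon: 178 + 51.1832/60 = 178.853053
  W ⇒ negate
Point 6:
  φ: 0 + 27.3549/60 = 0.455915
  N ⇒ keep positive
  Lon: 33.567′ = 0.559450°; total 11.559450
  E → positive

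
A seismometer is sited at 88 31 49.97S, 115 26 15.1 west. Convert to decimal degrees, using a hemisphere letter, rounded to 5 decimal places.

88.53055° S, 115.43753° W

Latitude: 88 + 31/60 + 49.97/3600 = 88.530547
Longitude: 115° + 26/60 + 15.1/3600 = 115 + 0.433333 + 0.004194 = 115.437528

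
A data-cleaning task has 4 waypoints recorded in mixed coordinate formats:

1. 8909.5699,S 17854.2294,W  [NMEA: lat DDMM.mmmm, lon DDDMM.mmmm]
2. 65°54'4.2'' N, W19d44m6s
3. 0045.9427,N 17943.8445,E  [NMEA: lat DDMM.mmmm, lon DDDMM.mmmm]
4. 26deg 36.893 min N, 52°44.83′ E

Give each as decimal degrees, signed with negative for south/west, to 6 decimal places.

1. -89.159498, -178.903823
2. 65.901167, -19.735000
3. 0.765712, 179.730742
4. 26.614883, 52.747167

Point 1:
  φ: degrees = first 2 digits = 89, minutes = 9.5699; 89 + 9.5699/60 = 89.1594983
  S ⇒ negate
  Lon: degrees = first 3 digits = 178, minutes = 54.2294; 178 + 54.2294/60 = 178.9038233
  W → negative
Point 2:
  φ: 54′ + 4.2″ = 54.07000′; 65 + 54.07000/60 = 65.9011667
  N ⇒ keep positive
  λ: 19 + 44/60 + 6/3600 = 19.7350000
  W → negative
Point 3:
  Latitude: degrees = first 2 digits = 0, minutes = 45.9427; 0 + 45.9427/60 = 0.7657117
  N → positive
  λ: split at 3 digits → 179° and 43.8445′; 179 + 43.8445/60 = 179.7307417
  E ⇒ keep positive
Point 4:
  Latitude: 26 + 36.893/60 = 26.6148833
  N ⇒ keep positive
  Longitude: 52 + 44.83/60 = 52.7471667
  E ⇒ keep positive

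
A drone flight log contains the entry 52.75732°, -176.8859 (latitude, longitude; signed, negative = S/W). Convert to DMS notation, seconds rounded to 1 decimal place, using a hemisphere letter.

52°45′26.4″ N, 176°53′9.2″ W

Lat: 0.757320 × 60 = 45.43920′ → 45′, remainder × 60 = 26.352″
Longitude is negative → W; |value| = 176.885900
Longitude: 0.885900° → 53.15400′; 0.15400 × 60 = 9.240″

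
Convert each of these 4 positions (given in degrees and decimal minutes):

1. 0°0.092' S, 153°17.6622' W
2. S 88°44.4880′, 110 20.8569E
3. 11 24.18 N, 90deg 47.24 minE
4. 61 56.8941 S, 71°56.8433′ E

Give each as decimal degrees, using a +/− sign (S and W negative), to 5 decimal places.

1. -0.00153, -153.29437
2. -88.74147, 110.34762
3. 11.40300, 90.78733
4. -61.94824, 71.94739

Point 1:
  Lat: 0.092′ = 0.001533°; total 0.001533
  S ⇒ negate
  Lon: 153 + 17.6622/60 = 153.294370
  hemisphere W, so the sign is −
Point 2:
  Lat: 88 + 44.488/60 = 88.741467
  S ⇒ negate
  Longitude: 110 + 20.8569/60 = 110.347615
  E ⇒ keep positive
Point 3:
  Lat: 11 + 24.18/60 = 11.403000
  N → positive
  λ: 47.24′ = 0.787333°; total 90.787333
  E ⇒ keep positive
Point 4:
  Lat: 56.8941′ = 0.948235°; total 61.948235
  S ⇒ negate
  λ: 71 + 56.8433/60 = 71.947388
  E → positive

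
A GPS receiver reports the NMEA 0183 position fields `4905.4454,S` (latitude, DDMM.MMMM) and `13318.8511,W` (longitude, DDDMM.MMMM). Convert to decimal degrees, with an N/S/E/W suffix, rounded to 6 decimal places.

Latitude: split at 2 digits → 49° and 5.4454′; 49 + 5.4454/60 = 49.0907567
Longitude: degrees = first 3 digits = 133, minutes = 18.8511; 133 + 18.8511/60 = 133.3141850

49.090757° S, 133.314185° W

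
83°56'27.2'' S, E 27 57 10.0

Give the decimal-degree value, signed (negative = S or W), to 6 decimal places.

-83.940889, 27.952778

φ: 56′ + 27.2″ = 56.45333′; 83 + 56.45333/60 = 83.9408889
S → negative
Longitude: 27 + 57/60 + 10/3600 = 27.9527778
E ⇒ keep positive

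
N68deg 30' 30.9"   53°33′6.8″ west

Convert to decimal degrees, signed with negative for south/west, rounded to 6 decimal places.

68.508583, -53.551889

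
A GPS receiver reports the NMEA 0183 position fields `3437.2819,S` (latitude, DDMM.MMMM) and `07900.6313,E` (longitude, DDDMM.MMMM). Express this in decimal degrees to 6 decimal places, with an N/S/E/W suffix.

Lat: split at 2 digits → 34° and 37.2819′; 34 + 37.2819/60 = 34.6213650
Lon: degrees = first 3 digits = 79, minutes = 0.6313; 79 + 0.6313/60 = 79.0105217

34.621365° S, 79.010522° E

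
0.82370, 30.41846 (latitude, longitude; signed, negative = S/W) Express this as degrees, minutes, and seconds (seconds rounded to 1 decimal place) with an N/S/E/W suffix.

0°49′25.3″ N, 30°25′6.5″ E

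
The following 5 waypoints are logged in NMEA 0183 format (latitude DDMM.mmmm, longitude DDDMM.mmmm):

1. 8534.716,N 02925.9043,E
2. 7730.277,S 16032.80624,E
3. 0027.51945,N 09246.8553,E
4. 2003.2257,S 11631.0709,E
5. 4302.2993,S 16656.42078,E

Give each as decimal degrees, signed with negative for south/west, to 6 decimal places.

1. 85.578600, 29.431738
2. -77.504617, 160.546771
3. 0.458658, 92.780922
4. -20.053762, 116.517848
5. -43.038322, 166.940346

Point 1:
  φ: degrees = first 2 digits = 85, minutes = 34.716; 85 + 34.716/60 = 85.5786000
  N ⇒ keep positive
  λ: split at 3 digits → 029° and 25.9043′; 29 + 25.9043/60 = 29.4317383
  E ⇒ keep positive
Point 2:
  φ: degrees = first 2 digits = 77, minutes = 30.277; 77 + 30.277/60 = 77.5046167
  hemisphere S, so the sign is −
  λ: degrees = first 3 digits = 160, minutes = 32.80624; 160 + 32.80624/60 = 160.5467707
  E ⇒ keep positive
Point 3:
  φ: degrees = first 2 digits = 0, minutes = 27.51945; 0 + 27.51945/60 = 0.4586575
  N → positive
  Lon: degrees = first 3 digits = 92, minutes = 46.8553; 92 + 46.8553/60 = 92.7809217
  E ⇒ keep positive
Point 4:
  Latitude: degrees = first 2 digits = 20, minutes = 3.2257; 20 + 3.2257/60 = 20.0537617
  hemisphere S, so the sign is −
  λ: split at 3 digits → 116° and 31.0709′; 116 + 31.0709/60 = 116.5178483
  E ⇒ keep positive
Point 5:
  Lat: degrees = first 2 digits = 43, minutes = 2.2993; 43 + 2.2993/60 = 43.0383217
  S → negative
  Lon: degrees = first 3 digits = 166, minutes = 56.42078; 166 + 56.42078/60 = 166.9403463
  E → positive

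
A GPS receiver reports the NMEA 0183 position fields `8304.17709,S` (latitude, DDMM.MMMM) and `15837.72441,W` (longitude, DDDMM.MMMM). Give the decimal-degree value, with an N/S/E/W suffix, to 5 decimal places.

Latitude: split at 2 digits → 83° and 4.17709′; 83 + 4.17709/60 = 83.069618
Longitude: split at 3 digits → 158° and 37.72441′; 158 + 37.72441/60 = 158.628740

83.06962° S, 158.62874° W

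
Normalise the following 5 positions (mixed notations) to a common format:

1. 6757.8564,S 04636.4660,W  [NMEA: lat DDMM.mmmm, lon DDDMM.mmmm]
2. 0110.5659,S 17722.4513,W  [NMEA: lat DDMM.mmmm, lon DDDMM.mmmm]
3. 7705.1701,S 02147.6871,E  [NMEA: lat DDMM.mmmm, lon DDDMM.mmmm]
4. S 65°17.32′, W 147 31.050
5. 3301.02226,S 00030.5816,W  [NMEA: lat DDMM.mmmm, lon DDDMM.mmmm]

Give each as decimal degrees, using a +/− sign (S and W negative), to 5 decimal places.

1. -67.96427, -46.60777
2. -1.17610, -177.37419
3. -77.08617, 21.79479
4. -65.28867, -147.51750
5. -33.01704, -0.50969

Point 1:
  φ: split at 2 digits → 67° and 57.8564′; 67 + 57.8564/60 = 67.964273
  S ⇒ negate
  λ: degrees = first 3 digits = 46, minutes = 36.466; 46 + 36.466/60 = 46.607767
  hemisphere W, so the sign is −
Point 2:
  Latitude: split at 2 digits → 01° and 10.5659′; 1 + 10.5659/60 = 1.176098
  S ⇒ negate
  Lon: degrees = first 3 digits = 177, minutes = 22.4513; 177 + 22.4513/60 = 177.374188
  hemisphere W, so the sign is −
Point 3:
  φ: split at 2 digits → 77° and 5.1701′; 77 + 5.1701/60 = 77.086168
  hemisphere S, so the sign is −
  λ: degrees = first 3 digits = 21, minutes = 47.6871; 21 + 47.6871/60 = 21.794785
  E → positive
Point 4:
  φ: 65 + 17.32/60 = 65.288667
  S ⇒ negate
  Lon: 31.05′ = 0.517500°; total 147.517500
  hemisphere W, so the sign is −
Point 5:
  φ: split at 2 digits → 33° and 1.02226′; 33 + 1.02226/60 = 33.017038
  S ⇒ negate
  λ: split at 3 digits → 000° and 30.5816′; 0 + 30.5816/60 = 0.509693
  hemisphere W, so the sign is −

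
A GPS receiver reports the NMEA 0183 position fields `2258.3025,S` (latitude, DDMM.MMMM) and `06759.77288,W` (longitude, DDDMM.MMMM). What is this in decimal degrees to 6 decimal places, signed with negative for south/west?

Lat: degrees = first 2 digits = 22, minutes = 58.3025; 22 + 58.3025/60 = 22.9717083
hemisphere S, so the sign is −
Lon: split at 3 digits → 067° and 59.77288′; 67 + 59.77288/60 = 67.9962147
hemisphere W, so the sign is −

-22.971708, -67.996215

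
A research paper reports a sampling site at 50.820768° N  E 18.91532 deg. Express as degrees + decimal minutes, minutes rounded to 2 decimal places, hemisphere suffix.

φ: 50° + 0.820768 × 60 = 50° 49.2461′
Lon: 18° + 0.915320 × 60 = 18° 54.9192′

50° 49.25′ N, 18° 54.92′ E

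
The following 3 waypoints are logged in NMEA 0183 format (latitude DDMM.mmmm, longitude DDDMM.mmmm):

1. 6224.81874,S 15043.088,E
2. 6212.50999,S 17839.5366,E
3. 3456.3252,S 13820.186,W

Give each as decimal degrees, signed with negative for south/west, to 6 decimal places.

1. -62.413646, 150.718133
2. -62.208500, 178.658943
3. -34.938753, -138.336433

Point 1:
  Lat: split at 2 digits → 62° and 24.81874′; 62 + 24.81874/60 = 62.4136457
  S ⇒ negate
  Lon: split at 3 digits → 150° and 43.088′; 150 + 43.088/60 = 150.7181333
  E → positive
Point 2:
  Latitude: split at 2 digits → 62° and 12.50999′; 62 + 12.50999/60 = 62.2084998
  hemisphere S, so the sign is −
  Lon: degrees = first 3 digits = 178, minutes = 39.5366; 178 + 39.5366/60 = 178.6589433
  E ⇒ keep positive
Point 3:
  Latitude: degrees = first 2 digits = 34, minutes = 56.3252; 34 + 56.3252/60 = 34.9387533
  hemisphere S, so the sign is −
  λ: degrees = first 3 digits = 138, minutes = 20.186; 138 + 20.186/60 = 138.3364333
  W → negative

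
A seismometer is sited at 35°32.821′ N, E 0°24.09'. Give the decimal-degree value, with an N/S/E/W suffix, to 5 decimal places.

35.54702° N, 0.40150° E

Lat: 35 + 32.821/60 = 35.547017
Longitude: 24.09′ = 0.401500°; total 0.401500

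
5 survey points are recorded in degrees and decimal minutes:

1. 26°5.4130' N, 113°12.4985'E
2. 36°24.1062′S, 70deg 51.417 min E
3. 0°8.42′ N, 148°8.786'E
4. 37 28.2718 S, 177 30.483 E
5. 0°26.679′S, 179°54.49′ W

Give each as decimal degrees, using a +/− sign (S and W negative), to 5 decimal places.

1. 26.09022, 113.20831
2. -36.40177, 70.85695
3. 0.14033, 148.14643
4. -37.47120, 177.50805
5. -0.44465, -179.90817

Point 1:
  Latitude: 5.413′ = 0.090217°; total 26.090217
  N ⇒ keep positive
  λ: 12.4985′ = 0.208308°; total 113.208308
  E → positive
Point 2:
  φ: 36 + 24.1062/60 = 36.401770
  S → negative
  Longitude: 70 + 51.417/60 = 70.856950
  E ⇒ keep positive
Point 3:
  φ: 0 + 8.42/60 = 0.140333
  N → positive
  Lon: 8.786′ = 0.146433°; total 148.146433
  E ⇒ keep positive
Point 4:
  Latitude: 37 + 28.2718/60 = 37.471197
  S → negative
  Longitude: 177 + 30.483/60 = 177.508050
  E ⇒ keep positive
Point 5:
  Latitude: 0 + 26.679/60 = 0.444650
  S ⇒ negate
  λ: 54.49′ = 0.908167°; total 179.908167
  hemisphere W, so the sign is −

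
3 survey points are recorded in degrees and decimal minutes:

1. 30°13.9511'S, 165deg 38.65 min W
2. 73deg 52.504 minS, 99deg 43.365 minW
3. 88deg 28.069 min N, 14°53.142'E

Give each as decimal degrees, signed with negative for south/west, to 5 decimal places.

Point 1:
  Latitude: 30 + 13.9511/60 = 30.232518
  S ⇒ negate
  Longitude: 165 + 38.65/60 = 165.644167
  hemisphere W, so the sign is −
Point 2:
  Lat: 52.504′ = 0.875067°; total 73.875067
  S → negative
  λ: 99 + 43.365/60 = 99.722750
  hemisphere W, so the sign is −
Point 3:
  Lat: 88 + 28.069/60 = 88.467817
  N ⇒ keep positive
  Lon: 53.142′ = 0.885700°; total 14.885700
  E → positive

1. -30.23252, -165.64417
2. -73.87507, -99.72275
3. 88.46782, 14.88570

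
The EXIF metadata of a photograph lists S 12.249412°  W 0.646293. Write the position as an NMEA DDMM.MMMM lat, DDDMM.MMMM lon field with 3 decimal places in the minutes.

1214.965,S / 00038.778,W

Latitude: minutes = (12.249412 − 12) × 60 = 14.96472
Longitude: minutes = (0.646293 − 0) × 60 = 38.77758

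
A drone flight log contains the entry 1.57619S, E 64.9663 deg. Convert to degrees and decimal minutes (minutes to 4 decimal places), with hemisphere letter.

1° 34.5714′ S, 64° 57.9780′ E

Latitude: minutes = (1.576190 − 1) × 60 = 34.571400
Lon: minutes = (64.966300 − 64) × 60 = 57.978000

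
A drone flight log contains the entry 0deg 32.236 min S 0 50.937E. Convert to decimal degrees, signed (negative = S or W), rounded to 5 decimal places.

-0.53727, 0.84895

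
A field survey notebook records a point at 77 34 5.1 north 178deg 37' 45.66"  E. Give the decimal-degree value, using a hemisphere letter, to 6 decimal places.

Latitude: 77 + 34/60 + 5.1/3600 = 77.5680833
Lon: 178° + 37/60 + 45.66/3600 = 178 + 0.616667 + 0.012683 = 178.6293500

77.568083° N, 178.629350° E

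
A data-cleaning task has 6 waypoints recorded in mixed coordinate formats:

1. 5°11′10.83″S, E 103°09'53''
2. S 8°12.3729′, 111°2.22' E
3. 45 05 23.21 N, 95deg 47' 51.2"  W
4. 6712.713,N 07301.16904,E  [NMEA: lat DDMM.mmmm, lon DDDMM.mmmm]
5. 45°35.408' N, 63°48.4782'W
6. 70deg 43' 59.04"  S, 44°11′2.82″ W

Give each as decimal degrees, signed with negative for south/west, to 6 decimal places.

Point 1:
  φ: 5° + 11/60 + 10.83/3600 = 5 + 0.183333 + 0.003008 = 5.1863417
  hemisphere S, so the sign is −
  Lon: 103 + 9/60 + 53/3600 = 103.1647222
  E ⇒ keep positive
Point 2:
  Lat: 12.3729′ = 0.206215°; total 8.2062150
  hemisphere S, so the sign is −
  λ: 111 + 2.22/60 = 111.0370000
  E → positive
Point 3:
  Lat: 45° + 5/60 + 23.21/3600 = 45 + 0.083333 + 0.006447 = 45.0897806
  N ⇒ keep positive
  λ: 95 + 47/60 + 51.2/3600 = 95.7975556
  hemisphere W, so the sign is −
Point 4:
  Latitude: degrees = first 2 digits = 67, minutes = 12.713; 67 + 12.713/60 = 67.2118833
  N ⇒ keep positive
  Lon: degrees = first 3 digits = 73, minutes = 1.16904; 73 + 1.16904/60 = 73.0194840
  E → positive
Point 5:
  Lat: 35.408′ = 0.590133°; total 45.5901333
  N → positive
  Lon: 48.4782′ = 0.807970°; total 63.8079700
  W → negative
Point 6:
  Lat: 70° + 43/60 + 59.04/3600 = 70 + 0.716667 + 0.016400 = 70.7330667
  S → negative
  Lon: 11′ + 2.82″ = 11.04700′; 44 + 11.04700/60 = 44.1841167
  W → negative

1. -5.186342, 103.164722
2. -8.206215, 111.037000
3. 45.089781, -95.797556
4. 67.211883, 73.019484
5. 45.590133, -63.807970
6. -70.733067, -44.184117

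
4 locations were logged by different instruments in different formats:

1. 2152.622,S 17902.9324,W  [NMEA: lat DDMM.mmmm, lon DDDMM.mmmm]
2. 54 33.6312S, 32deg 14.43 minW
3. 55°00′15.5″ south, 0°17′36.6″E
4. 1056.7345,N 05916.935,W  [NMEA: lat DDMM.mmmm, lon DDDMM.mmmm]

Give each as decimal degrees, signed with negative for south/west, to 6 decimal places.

Point 1:
  φ: split at 2 digits → 21° and 52.622′; 21 + 52.622/60 = 21.8770333
  S ⇒ negate
  λ: degrees = first 3 digits = 179, minutes = 2.9324; 179 + 2.9324/60 = 179.0488733
  hemisphere W, so the sign is −
Point 2:
  Latitude: 54 + 33.6312/60 = 54.5605200
  S → negative
  Longitude: 14.43′ = 0.240500°; total 32.2405000
  hemisphere W, so the sign is −
Point 3:
  Latitude: 55 + 0/60 + 15.5/3600 = 55.0043056
  hemisphere S, so the sign is −
  Lon: 0° + 17/60 + 36.6/3600 = 0 + 0.283333 + 0.010167 = 0.2935000
  E ⇒ keep positive
Point 4:
  φ: split at 2 digits → 10° and 56.7345′; 10 + 56.7345/60 = 10.9455750
  N → positive
  Longitude: degrees = first 3 digits = 59, minutes = 16.935; 59 + 16.935/60 = 59.2822500
  W ⇒ negate

1. -21.877033, -179.048873
2. -54.560520, -32.240500
3. -55.004306, 0.293500
4. 10.945575, -59.282250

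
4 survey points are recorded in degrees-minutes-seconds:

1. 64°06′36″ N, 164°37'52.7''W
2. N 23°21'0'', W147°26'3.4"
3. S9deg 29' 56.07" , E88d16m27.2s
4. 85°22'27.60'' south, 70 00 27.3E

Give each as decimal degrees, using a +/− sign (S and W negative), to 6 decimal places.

1. 64.110000, -164.631306
2. 23.350000, -147.434278
3. -9.498908, 88.274222
4. -85.374333, 70.007583

Point 1:
  Lat: 6′ + 36″ = 6.60000′; 64 + 6.60000/60 = 64.1100000
  N ⇒ keep positive
  Longitude: 164° + 37/60 + 52.7/3600 = 164 + 0.616667 + 0.014639 = 164.6313056
  W → negative
Point 2:
  φ: 23° + 21/60 + 0/3600 = 23 + 0.350000 + 0.000000 = 23.3500000
  N ⇒ keep positive
  λ: 147 + 26/60 + 3.4/3600 = 147.4342778
  hemisphere W, so the sign is −
Point 3:
  Lat: 29′ + 56.07″ = 29.93450′; 9 + 29.93450/60 = 9.4989083
  hemisphere S, so the sign is −
  Longitude: 88° + 16/60 + 27.2/3600 = 88 + 0.266667 + 0.007556 = 88.2742222
  E ⇒ keep positive
Point 4:
  Latitude: 22′ + 27.6″ = 22.46000′; 85 + 22.46000/60 = 85.3743333
  S → negative
  λ: 70° + 0/60 + 27.3/3600 = 70 + 0.000000 + 0.007583 = 70.0075833
  E → positive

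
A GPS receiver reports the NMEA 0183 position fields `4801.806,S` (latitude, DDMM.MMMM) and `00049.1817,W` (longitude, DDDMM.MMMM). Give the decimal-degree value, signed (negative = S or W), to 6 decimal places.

-48.030100, -0.819695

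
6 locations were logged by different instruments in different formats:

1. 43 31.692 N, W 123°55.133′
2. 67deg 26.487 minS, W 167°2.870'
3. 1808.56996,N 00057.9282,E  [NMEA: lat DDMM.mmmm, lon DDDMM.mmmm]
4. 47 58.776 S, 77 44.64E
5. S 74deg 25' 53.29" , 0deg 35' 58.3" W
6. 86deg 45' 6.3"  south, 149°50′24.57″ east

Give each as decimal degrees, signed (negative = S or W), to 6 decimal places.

1. 43.528200, -123.918883
2. -67.441450, -167.047833
3. 18.142833, 0.965470
4. -47.979600, 77.744000
5. -74.431469, -0.599528
6. -86.751750, 149.840158

Point 1:
  Lat: 43 + 31.692/60 = 43.5282000
  N ⇒ keep positive
  Lon: 55.133′ = 0.918883°; total 123.9188833
  W → negative
Point 2:
  Lat: 26.487′ = 0.441450°; total 67.4414500
  S ⇒ negate
  λ: 2.87′ = 0.047833°; total 167.0478333
  W → negative
Point 3:
  φ: degrees = first 2 digits = 18, minutes = 8.56996; 18 + 8.56996/60 = 18.1428327
  N → positive
  λ: split at 3 digits → 000° and 57.9282′; 0 + 57.9282/60 = 0.9654700
  E → positive
Point 4:
  φ: 47 + 58.776/60 = 47.9796000
  hemisphere S, so the sign is −
  Longitude: 77 + 44.64/60 = 77.7440000
  E ⇒ keep positive
Point 5:
  Lat: 25′ + 53.29″ = 25.88817′; 74 + 25.88817/60 = 74.4314694
  S → negative
  Longitude: 0° + 35/60 + 58.3/3600 = 0 + 0.583333 + 0.016194 = 0.5995278
  hemisphere W, so the sign is −
Point 6:
  φ: 86 + 45/60 + 6.3/3600 = 86.7517500
  hemisphere S, so the sign is −
  Lon: 149 + 50/60 + 24.57/3600 = 149.8401583
  E → positive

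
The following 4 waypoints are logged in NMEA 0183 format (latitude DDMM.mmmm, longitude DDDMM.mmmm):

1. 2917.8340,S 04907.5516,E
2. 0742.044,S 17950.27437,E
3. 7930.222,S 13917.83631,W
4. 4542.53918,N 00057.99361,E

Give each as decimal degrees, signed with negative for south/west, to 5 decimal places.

Point 1:
  Lat: degrees = first 2 digits = 29, minutes = 17.834; 29 + 17.834/60 = 29.297233
  S → negative
  Longitude: split at 3 digits → 049° and 7.5516′; 49 + 7.5516/60 = 49.125860
  E ⇒ keep positive
Point 2:
  Latitude: split at 2 digits → 07° and 42.044′; 7 + 42.044/60 = 7.700733
  S → negative
  Lon: degrees = first 3 digits = 179, minutes = 50.27437; 179 + 50.27437/60 = 179.837906
  E ⇒ keep positive
Point 3:
  Latitude: split at 2 digits → 79° and 30.222′; 79 + 30.222/60 = 79.503700
  S → negative
  λ: split at 3 digits → 139° and 17.83631′; 139 + 17.83631/60 = 139.297272
  W → negative
Point 4:
  Latitude: split at 2 digits → 45° and 42.53918′; 45 + 42.53918/60 = 45.708986
  N → positive
  Lon: degrees = first 3 digits = 0, minutes = 57.99361; 0 + 57.99361/60 = 0.966560
  E ⇒ keep positive

1. -29.29723, 49.12586
2. -7.70073, 179.83791
3. -79.50370, -139.29727
4. 45.70899, 0.96656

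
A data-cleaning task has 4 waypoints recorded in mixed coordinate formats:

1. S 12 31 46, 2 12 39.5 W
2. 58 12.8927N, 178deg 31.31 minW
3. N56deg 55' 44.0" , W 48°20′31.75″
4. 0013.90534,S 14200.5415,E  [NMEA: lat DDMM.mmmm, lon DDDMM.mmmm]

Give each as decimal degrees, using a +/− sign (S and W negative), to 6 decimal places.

1. -12.529444, -2.210972
2. 58.214878, -178.521833
3. 56.928889, -48.342153
4. -0.231756, 142.009025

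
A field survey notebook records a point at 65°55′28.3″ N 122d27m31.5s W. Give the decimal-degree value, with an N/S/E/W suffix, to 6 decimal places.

Lat: 55′ + 28.3″ = 55.47167′; 65 + 55.47167/60 = 65.9245278
λ: 122° + 27/60 + 31.5/3600 = 122 + 0.450000 + 0.008750 = 122.4587500

65.924528° N, 122.458750° W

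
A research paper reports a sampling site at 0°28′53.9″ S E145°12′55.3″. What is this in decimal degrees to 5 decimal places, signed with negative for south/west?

-0.48164, 145.21536

Latitude: 0 + 28/60 + 53.9/3600 = 0.481639
S → negative
λ: 145 + 12/60 + 55.3/3600 = 145.215361
E → positive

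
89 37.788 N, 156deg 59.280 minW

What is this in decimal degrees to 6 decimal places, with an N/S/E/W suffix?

Lat: 89 + 37.788/60 = 89.6298000
Longitude: 59.28′ = 0.988000°; total 156.9880000

89.629800° N, 156.988000° W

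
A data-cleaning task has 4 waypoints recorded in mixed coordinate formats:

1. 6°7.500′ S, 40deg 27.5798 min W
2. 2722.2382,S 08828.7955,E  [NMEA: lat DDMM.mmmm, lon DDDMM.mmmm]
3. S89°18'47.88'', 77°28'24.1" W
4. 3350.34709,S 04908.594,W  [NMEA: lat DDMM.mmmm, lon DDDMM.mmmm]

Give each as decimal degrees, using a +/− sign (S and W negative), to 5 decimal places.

1. -6.12500, -40.45966
2. -27.37064, 88.47993
3. -89.31330, -77.47336
4. -33.83912, -49.14323

Point 1:
  Lat: 6 + 7.5/60 = 6.125000
  S → negative
  λ: 40 + 27.5798/60 = 40.459663
  hemisphere W, so the sign is −
Point 2:
  φ: degrees = first 2 digits = 27, minutes = 22.2382; 27 + 22.2382/60 = 27.370637
  S → negative
  λ: degrees = first 3 digits = 88, minutes = 28.7955; 88 + 28.7955/60 = 88.479925
  E ⇒ keep positive
Point 3:
  Lat: 18′ + 47.88″ = 18.79800′; 89 + 18.79800/60 = 89.313300
  S → negative
  Lon: 77° + 28/60 + 24.1/3600 = 77 + 0.466667 + 0.006694 = 77.473361
  W ⇒ negate
Point 4:
  φ: split at 2 digits → 33° and 50.34709′; 33 + 50.34709/60 = 33.839118
  S ⇒ negate
  Longitude: degrees = first 3 digits = 49, minutes = 8.594; 49 + 8.594/60 = 49.143233
  hemisphere W, so the sign is −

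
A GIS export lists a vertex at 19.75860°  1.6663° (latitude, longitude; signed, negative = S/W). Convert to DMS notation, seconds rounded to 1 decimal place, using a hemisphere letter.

19°45′31.0″ N, 1°39′58.7″ E

φ: whole degrees 19; 45.51600′ → 45′ and 30.960″
Longitude: whole degrees 1; 39.97800′ → 39′ and 58.680″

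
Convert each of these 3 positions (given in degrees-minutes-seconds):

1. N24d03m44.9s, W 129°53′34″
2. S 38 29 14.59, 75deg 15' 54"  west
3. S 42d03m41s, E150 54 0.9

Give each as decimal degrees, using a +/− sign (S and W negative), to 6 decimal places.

1. 24.062472, -129.892778
2. -38.487386, -75.265000
3. -42.061389, 150.900250

Point 1:
  Lat: 3′ + 44.9″ = 3.74833′; 24 + 3.74833/60 = 24.0624722
  N → positive
  λ: 53′ + 34″ = 53.56667′; 129 + 53.56667/60 = 129.8927778
  W ⇒ negate
Point 2:
  φ: 38 + 29/60 + 14.59/3600 = 38.4873861
  hemisphere S, so the sign is −
  λ: 75° + 15/60 + 54/3600 = 75 + 0.250000 + 0.015000 = 75.2650000
  hemisphere W, so the sign is −
Point 3:
  Latitude: 42° + 3/60 + 41/3600 = 42 + 0.050000 + 0.011389 = 42.0613889
  S → negative
  Lon: 150° + 54/60 + 0.9/3600 = 150 + 0.900000 + 0.000250 = 150.9002500
  E → positive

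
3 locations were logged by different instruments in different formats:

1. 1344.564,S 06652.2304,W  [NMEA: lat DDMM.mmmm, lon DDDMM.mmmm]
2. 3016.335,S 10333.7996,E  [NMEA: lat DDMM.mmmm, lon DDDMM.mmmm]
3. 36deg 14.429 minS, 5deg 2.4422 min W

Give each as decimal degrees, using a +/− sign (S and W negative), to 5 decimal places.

Point 1:
  φ: degrees = first 2 digits = 13, minutes = 44.564; 13 + 44.564/60 = 13.742733
  S → negative
  Lon: degrees = first 3 digits = 66, minutes = 52.2304; 66 + 52.2304/60 = 66.870507
  W ⇒ negate
Point 2:
  Latitude: split at 2 digits → 30° and 16.335′; 30 + 16.335/60 = 30.272250
  S → negative
  Longitude: degrees = first 3 digits = 103, minutes = 33.7996; 103 + 33.7996/60 = 103.563327
  E → positive
Point 3:
  φ: 36 + 14.429/60 = 36.240483
  S → negative
  λ: 5 + 2.4422/60 = 5.040703
  W → negative

1. -13.74273, -66.87051
2. -30.27225, 103.56333
3. -36.24048, -5.04070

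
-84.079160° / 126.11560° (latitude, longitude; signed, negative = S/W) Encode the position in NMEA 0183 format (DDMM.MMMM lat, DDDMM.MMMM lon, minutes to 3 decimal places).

Latitude is negative → S; |value| = 84.079160
Latitude: minutes = (84.079160 − 84) × 60 = 4.74960
Longitude: 126° + 0.115600 × 60 = 126° 6.93600′

8404.750,S / 12606.936,E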